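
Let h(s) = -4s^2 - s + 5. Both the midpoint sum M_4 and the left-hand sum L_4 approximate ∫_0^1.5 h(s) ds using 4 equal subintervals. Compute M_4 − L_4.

-1.7578125

M_4 = 1.9453125.
L_4 = 3.703125.
M_4 − L_4 = -1.7578125.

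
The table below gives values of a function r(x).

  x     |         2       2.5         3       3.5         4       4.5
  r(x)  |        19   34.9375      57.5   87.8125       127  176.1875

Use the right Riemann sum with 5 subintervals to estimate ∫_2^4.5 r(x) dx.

Δx = 0.5.
Sum = 0.5·[34.9375 + 57.5 + 87.8125 + 127 + 176.1875] = 241.71875.

241.71875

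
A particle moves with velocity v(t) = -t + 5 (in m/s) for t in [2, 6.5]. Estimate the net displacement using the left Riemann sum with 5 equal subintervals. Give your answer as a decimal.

Δt = (6.5 − 2)/5 = 0.9.
Left endpoints: 2, 2.9, 3.8, 4.7, 5.6.
v(2) = 3, v(2.9) = 2.1, v(3.8) = 1.2, v(4.7) = 0.3, v(5.6) = -0.6.
Sum = Δt · [v(2) + v(2.9) + v(3.8) + v(4.7) + v(5.6)].
Sum = 5.4.

5.4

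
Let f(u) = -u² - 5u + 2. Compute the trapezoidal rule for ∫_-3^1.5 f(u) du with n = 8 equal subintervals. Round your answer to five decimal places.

15.51270

Δu = (1.5 − (-3))/8 = 0.5625.
f(-3) = 8, f(-2.4375) = 8.24609375, f(-1.875) = 7.859375, f(-1.3125) = 6.83984375, f(-0.75) = 5.1875, f(-0.1875) = 2.90234375, f(0.375) = -0.015625, f(0.9375) = -3.56640625, f(1.5) = -7.75.
T_8 = (Δu/2)·[f(u_0) + 2f(u_1) + ... + 2f(u_{7}) + f(u_8)].
Sum ≈ 15.51270.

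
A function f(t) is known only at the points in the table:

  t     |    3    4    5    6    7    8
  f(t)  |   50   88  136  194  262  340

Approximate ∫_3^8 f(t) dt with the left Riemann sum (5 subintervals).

Δt = 1.
Sum = 1·[50 + 88 + 136 + 194 + 262] = 730.

730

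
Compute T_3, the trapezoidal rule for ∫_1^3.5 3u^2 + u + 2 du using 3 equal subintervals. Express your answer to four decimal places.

Δu = (3.5 − 1)/3 = 5/6.
f(1) = 6, f(11/6) = 167/12, f(8/3) = 26, f(3.5) = 42.25.
T_3 = (Δu/2)·[f(u_0) + 2f(u_1) + 2f(u_2) + f(u_3)].
Sum ≈ 53.3681.

53.3681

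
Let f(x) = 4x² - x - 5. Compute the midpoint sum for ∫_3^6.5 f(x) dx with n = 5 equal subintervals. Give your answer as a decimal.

295.47

Δx = (6.5 − 3)/5 = 0.7.
Midpoints: 3.35, 4.05, 4.75, 5.45, 6.15.
f(3.35) = 36.54, f(4.05) = 56.56, f(4.75) = 80.5, f(5.45) = 108.36, f(6.15) = 140.14.
Sum = Δx · [f(3.35) + f(4.05) + f(4.75) + f(5.45) + f(6.15)].
Sum = 295.47.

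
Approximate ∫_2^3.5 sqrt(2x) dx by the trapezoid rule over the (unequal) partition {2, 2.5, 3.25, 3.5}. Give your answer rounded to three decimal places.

Subinterval widths: 0.5, 0.75, 0.25.
f(2) ≈ 2.000, f(2.5) ≈ 2.236, f(3.25) ≈ 2.550, f(3.5) ≈ 2.646.
On each subinterval the trapezoid contributes (Δx_i/2)·[f(x_{i-1}) + f(x_i)].
Sum ≈ 3.503.

3.503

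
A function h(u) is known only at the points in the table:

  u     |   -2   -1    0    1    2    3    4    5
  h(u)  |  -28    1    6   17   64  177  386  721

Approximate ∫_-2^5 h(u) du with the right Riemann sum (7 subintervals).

Δu = 1.
Sum = 1·[1 + 6 + 17 + 64 + 177 + 386 + 721] = 1372.

1372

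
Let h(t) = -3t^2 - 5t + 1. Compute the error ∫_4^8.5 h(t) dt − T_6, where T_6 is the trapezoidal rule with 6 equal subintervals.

1.265625

Exact integral: ∫_4^8.5 h(t) dt = -686.25.
T_6 = -687.515625.
Error = -686.25 − (-687.515625) = 1.265625.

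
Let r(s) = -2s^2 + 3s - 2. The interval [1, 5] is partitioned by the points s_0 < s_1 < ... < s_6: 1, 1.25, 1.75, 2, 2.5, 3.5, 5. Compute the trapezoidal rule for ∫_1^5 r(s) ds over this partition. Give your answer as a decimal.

Subinterval widths: 0.25, 0.5, 0.25, 0.5, 1, 1.5.
r(1) = -1, r(1.25) = -1.375, r(1.75) = -2.875, r(2) = -4, r(2.5) = -7, r(3.5) = -16, r(5) = -37.
On each subinterval the trapezoid contributes (Δs_i/2)·[r(s_{i-1}) + r(s_i)].
Sum = -56.21875.

-56.21875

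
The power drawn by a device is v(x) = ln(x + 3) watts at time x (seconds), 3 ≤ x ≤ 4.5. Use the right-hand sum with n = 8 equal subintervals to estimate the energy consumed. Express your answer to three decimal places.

2.882

Δx = (4.5 − 3)/8 = 0.1875.
Right endpoints: 3.1875, 3.375, 3.5625, 3.75, 3.9375, 4.125, 4.3125, 4.5.
v(3.1875) ≈ 1.823, v(3.375) ≈ 1.852, v(3.5625) ≈ 1.881, v(3.75) ≈ 1.910, v(3.9375) ≈ 1.937, v(4.125) ≈ 1.964, v(4.3125) ≈ 1.990, v(4.5) ≈ 2.015.
Sum = Δx · [v(3.1875) + v(3.375) + v(3.5625) + ...].
Sum ≈ 2.882.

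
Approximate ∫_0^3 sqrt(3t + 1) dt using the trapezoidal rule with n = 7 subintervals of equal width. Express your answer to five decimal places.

Δt = (3 − 0)/7 = 3/7.
f(0) ≈ 1.00000, f(3/7) ≈ 1.51186, f(6/7) ≈ 1.88982, f(9/7) ≈ 2.20389, f(12/7) ≈ 2.47848, f(15/7) ≈ 2.72554, f(18/7) ≈ 2.95200, f(3) ≈ 3.16228.
T_7 = (Δt/2)·[f(t_0) + 2f(t_1) + ... + 2f(t_{6}) + f(t_7)].
Sum ≈ 6.78974.

6.78974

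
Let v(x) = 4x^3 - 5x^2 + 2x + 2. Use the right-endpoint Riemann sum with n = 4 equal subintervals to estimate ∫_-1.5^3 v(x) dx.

Δx = (3 − (-1.5))/4 = 1.125.
Right endpoints: -0.375, 0.75, 1.875, 3.
v(-0.375) = 0.3359375, v(0.75) = 2.375, v(1.875) = 14.5390625, v(3) = 71.
Sum = Δx · [v(-0.375) + v(0.75) + v(1.875) + v(3)].
Sum = 99.28125.

99.28125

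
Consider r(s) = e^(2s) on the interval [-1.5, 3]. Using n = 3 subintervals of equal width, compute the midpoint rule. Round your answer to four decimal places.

142.0829

Δs = (3 − (-1.5))/3 = 1.5.
Midpoints: -0.75, 0.75, 2.25.
r(-0.75) ≈ 0.2231, r(0.75) ≈ 4.4817, r(2.25) ≈ 90.0171.
Sum = Δs · [r(-0.75) + r(0.75) + r(2.25)].
Sum ≈ 142.0829.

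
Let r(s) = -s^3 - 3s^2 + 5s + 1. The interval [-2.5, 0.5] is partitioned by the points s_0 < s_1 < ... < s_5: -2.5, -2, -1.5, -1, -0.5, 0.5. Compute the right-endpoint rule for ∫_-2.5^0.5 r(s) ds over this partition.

-12.875

Subinterval widths: 0.5, 0.5, 0.5, 0.5, 1.
Right endpoints: -2, -1.5, -1, -0.5, 0.5.
r(-2) = -13, r(-1.5) = -9.875, r(-1) = -6, r(-0.5) = -2.125, r(0.5) = 2.625.
Sum = Σ Δs_i · r(s_i).
Sum = -12.875.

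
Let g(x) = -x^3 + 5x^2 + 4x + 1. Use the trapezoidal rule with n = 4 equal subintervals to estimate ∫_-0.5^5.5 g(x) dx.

109.125

Δx = (5.5 − (-0.5))/4 = 1.5.
g(-0.5) = 0.375, g(1) = 9, g(2.5) = 26.625, g(4) = 33, g(5.5) = 7.875.
T_4 = (Δx/2)·[g(x_0) + 2g(x_1) + 2g(x_2) + 2g(x_3) + g(x_4)].
Sum = 109.125.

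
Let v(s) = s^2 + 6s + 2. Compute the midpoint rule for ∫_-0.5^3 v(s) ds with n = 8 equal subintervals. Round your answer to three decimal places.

Δs = (3 − (-0.5))/8 = 0.4375.
Midpoints: -0.28125, 0.15625, 0.59375, 1.03125, 1.46875, 1.90625, 2.34375, 2.78125.
v(-0.28125) = 401/1024, v(0.15625) = 3033/1024, v(0.59375) = 6057/1024, v(1.03125) = 9473/1024, v(1.46875) = 13281/1024, v(1.90625) = 17481/1024, v(2.34375) = 22073/1024, v(2.78125) = 27057/1024.
Sum = Δs · [v(-0.28125) + v(0.15625) + v(0.59375) + ...].
Sum ≈ 42.236.

42.236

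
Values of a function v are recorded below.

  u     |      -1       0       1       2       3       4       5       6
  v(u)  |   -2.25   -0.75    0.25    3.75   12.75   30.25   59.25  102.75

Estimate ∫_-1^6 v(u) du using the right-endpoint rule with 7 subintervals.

Δu = 1.
Sum = 1·[(-0.75) + 0.25 + 3.75 + 12.75 + 30.25 + 59.25 + 102.75] = 208.25.

208.25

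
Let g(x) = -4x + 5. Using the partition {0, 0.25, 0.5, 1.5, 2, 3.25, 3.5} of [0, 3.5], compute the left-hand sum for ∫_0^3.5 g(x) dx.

-1

Subinterval widths: 0.25, 0.25, 1, 0.5, 1.25, 0.25.
Left endpoints: 0, 0.25, 0.5, 1.5, 2, 3.25.
g(0) = 5, g(0.25) = 4, g(0.5) = 3, g(1.5) = -1, g(2) = -3, g(3.25) = -8.
Sum = Σ Δx_i · g(x_i).
Sum = -1.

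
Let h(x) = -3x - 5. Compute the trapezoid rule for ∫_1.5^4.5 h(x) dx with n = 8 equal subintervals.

-42

Δx = (4.5 − 1.5)/8 = 0.375.
h(1.5) = -9.5, h(1.875) = -10.625, h(2.25) = -11.75, h(2.625) = -12.875, h(3) = -14, h(3.375) = -15.125, h(3.75) = -16.25, h(4.125) = -17.375, h(4.5) = -18.5.
T_8 = (Δx/2)·[h(x_0) + 2h(x_1) + ... + 2h(x_{7}) + h(x_8)].
Sum = -42.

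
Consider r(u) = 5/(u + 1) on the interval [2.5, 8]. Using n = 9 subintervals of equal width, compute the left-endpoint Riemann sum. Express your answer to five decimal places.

4.99981

Δu = (8 − 2.5)/9 = 11/18.
Left endpoints: 2.5, 28/9, 67/18, 13/3, 89/18, 50/9, 37/6, 61/9, 133/18.
r(2.5) = 10/7, r(28/9) = 45/37, r(67/18) = 18/17, r(13/3) = 0.9375, r(89/18) = 90/107, r(50/9) = 45/59, r(37/6) = 30/43, r(61/9) = 9/14, r(133/18) = 90/151.
Sum = Δu · [r(2.5) + r(28/9) + r(67/18) + ...].
Sum ≈ 4.99981.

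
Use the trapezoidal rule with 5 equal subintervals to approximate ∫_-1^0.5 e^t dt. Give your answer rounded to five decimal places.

1.29043

Δt = (0.5 − (-1))/5 = 0.3.
f(-1) ≈ 0.36788, f(-0.7) ≈ 0.49659, f(-0.4) ≈ 0.67032, f(-0.1) ≈ 0.90484, f(0.2) ≈ 1.22140, f(0.5) ≈ 1.64872.
T_5 = (Δt/2)·[f(t_0) + 2f(t_1) + ... + 2f(t_{4}) + f(t_5)].
Sum ≈ 1.29043.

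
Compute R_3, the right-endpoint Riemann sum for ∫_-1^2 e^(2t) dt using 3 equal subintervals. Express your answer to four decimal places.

62.9872

Δt = (2 − (-1))/3 = 1.
Right endpoints: 0, 1, 2.
f(0) ≈ 1.0000, f(1) ≈ 7.3891, f(2) ≈ 54.5982.
Sum = Δt · [f(0) + f(1) + f(2)].
Sum ≈ 62.9872.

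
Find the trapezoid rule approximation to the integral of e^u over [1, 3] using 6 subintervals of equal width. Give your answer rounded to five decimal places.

17.52777

Δu = (3 − 1)/6 = 1/3.
f(1) ≈ 2.71828, f(4/3) ≈ 3.79367, f(5/3) ≈ 5.29449, f(2) ≈ 7.38906, f(7/3) ≈ 10.31226, f(8/3) ≈ 14.39192, f(3) ≈ 20.08554.
T_6 = (Δu/2)·[f(u_0) + 2f(u_1) + ... + 2f(u_{5}) + f(u_6)].
Sum ≈ 17.52777.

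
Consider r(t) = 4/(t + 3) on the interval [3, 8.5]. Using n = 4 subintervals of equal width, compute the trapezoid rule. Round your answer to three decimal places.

2.615

Δt = (8.5 − 3)/4 = 1.375.
r(3) = 2/3, r(4.375) = 32/59, r(5.75) = 16/35, r(7.125) = 32/81, r(8.5) = 8/23.
T_4 = (Δt/2)·[r(t_0) + 2r(t_1) + 2r(t_2) + 2r(t_3) + r(t_4)].
Sum ≈ 2.615.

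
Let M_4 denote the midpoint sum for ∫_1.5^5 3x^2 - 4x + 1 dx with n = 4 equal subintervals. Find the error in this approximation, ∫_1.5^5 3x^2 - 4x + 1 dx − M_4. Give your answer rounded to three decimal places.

Exact integral: ∫_1.5^5 f(x) dx = 79.625.
M_4 ≈ 78.95508.
Error ≈ 79.625 − 78.95508 ≈ 0.670.

0.670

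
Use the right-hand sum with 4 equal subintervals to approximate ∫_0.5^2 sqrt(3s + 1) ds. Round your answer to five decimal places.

Δs = (2 − 0.5)/4 = 0.375.
Right endpoints: 0.875, 1.25, 1.625, 2.
f(0.875) ≈ 1.90394, f(1.25) ≈ 2.17945, f(1.625) ≈ 2.42384, f(2) ≈ 2.64575.
Sum = Δs · [f(0.875) + f(1.25) + f(1.625) + f(2)].
Sum ≈ 3.43237.

3.43237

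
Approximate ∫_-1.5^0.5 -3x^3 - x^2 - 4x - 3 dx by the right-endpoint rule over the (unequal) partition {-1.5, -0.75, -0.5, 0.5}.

-5.31640625

Subinterval widths: 0.75, 0.25, 1.
Right endpoints: -0.75, -0.5, 0.5.
f(-0.75) = 0.703125, f(-0.5) = -0.875, f(0.5) = -5.625.
Sum = Σ Δx_i · f(x_i).
Sum = -5.31640625.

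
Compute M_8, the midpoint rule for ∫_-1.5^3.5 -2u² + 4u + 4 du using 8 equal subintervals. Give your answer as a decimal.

Δu = (3.5 − (-1.5))/8 = 0.625.
Midpoints: -1.1875, -0.5625, 0.0625, 0.6875, 1.3125, 1.9375, 2.5625, 3.1875.
f(-1.1875) = -3.5703125, f(-0.5625) = 1.1171875, f(0.0625) = 4.2421875, f(0.6875) = 5.8046875, f(1.3125) = 5.8046875, f(1.9375) = 4.2421875, f(2.5625) = 1.1171875, f(3.1875) = -3.5703125.
Sum = Δu · [f(-1.1875) + f(-0.5625) + f(0.0625) + ...].
Sum = 9.4921875.

9.4921875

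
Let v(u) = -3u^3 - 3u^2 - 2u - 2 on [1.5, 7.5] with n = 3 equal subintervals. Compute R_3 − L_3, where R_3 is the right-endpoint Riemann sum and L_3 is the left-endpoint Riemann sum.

-2859

R_3 = -4457.25.
L_3 = -1598.25.
R_3 − L_3 = -2859.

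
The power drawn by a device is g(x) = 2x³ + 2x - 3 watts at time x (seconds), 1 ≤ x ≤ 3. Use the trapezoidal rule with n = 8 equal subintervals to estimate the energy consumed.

Δx = (3 − 1)/8 = 0.25.
g(1) = 1, g(1.25) = 3.40625, g(1.5) = 6.75, g(1.75) = 11.21875, g(2) = 17, g(2.25) = 24.28125, g(2.5) = 33.25, g(2.75) = 44.09375, g(3) = 57.
T_8 = (Δx/2)·[g(x_0) + 2g(x_1) + ... + 2g(x_{7}) + g(x_8)].
Sum = 42.25.

42.25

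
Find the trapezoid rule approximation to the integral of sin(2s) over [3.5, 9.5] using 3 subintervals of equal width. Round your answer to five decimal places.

Δs = (9.5 − 3.5)/3 = 2.
f(3.5) ≈ 0.65699, f(5.5) ≈ -0.99999, f(7.5) ≈ 0.65029, f(9.5) ≈ 0.14988.
T_3 = (Δs/2)·[f(s_0) + 2f(s_1) + 2f(s_2) + f(s_3)].
Sum ≈ 0.10746.

0.10746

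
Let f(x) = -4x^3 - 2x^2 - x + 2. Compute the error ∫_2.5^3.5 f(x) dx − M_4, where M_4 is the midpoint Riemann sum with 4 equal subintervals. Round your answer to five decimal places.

Exact integral: ∫_2.5^3.5 f(x) dx ≈ -130.1666667.
M_4 = -129.96875.
Error ≈ -130.1666667 − (-129.96875) ≈ -0.19792.

-0.19792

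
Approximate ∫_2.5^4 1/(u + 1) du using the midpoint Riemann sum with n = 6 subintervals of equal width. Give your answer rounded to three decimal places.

0.357

Δu = (4 − 2.5)/6 = 0.25.
Midpoints: 2.625, 2.875, 3.125, 3.375, 3.625, 3.875.
f(2.625) = 8/29, f(2.875) = 8/31, f(3.125) = 8/33, f(3.375) = 8/35, f(3.625) = 8/37, f(3.875) = 8/39.
Sum = Δu · [f(2.625) + f(2.875) + f(3.125) + ...].
Sum ≈ 0.357.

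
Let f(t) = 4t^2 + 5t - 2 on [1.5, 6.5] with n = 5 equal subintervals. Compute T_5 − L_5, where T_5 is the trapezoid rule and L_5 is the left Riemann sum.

T_5 = 455.
L_5 = 362.5.
T_5 − L_5 = 92.5.

92.5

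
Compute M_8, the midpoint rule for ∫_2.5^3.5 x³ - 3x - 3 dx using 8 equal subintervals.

Δx = (3.5 − 2.5)/8 = 0.125.
Midpoints: 2.5625, 2.6875, 2.8125, 2.9375, 3.0625, 3.1875, 3.3125, 3.4375.
f(2.5625) = 25145/4096, f(2.6875) = 34195/4096, f(2.8125) = 44277/4096, f(2.9375) = 55439/4096, f(3.0625) = 67729/4096, f(3.1875) = 81195/4096, f(3.3125) = 95885/4096, f(3.4375) = 111847/4096.
Sum = Δx · [f(2.5625) + f(2.6875) + f(2.8125) + ...].
Sum = 15.73828125.

15.73828125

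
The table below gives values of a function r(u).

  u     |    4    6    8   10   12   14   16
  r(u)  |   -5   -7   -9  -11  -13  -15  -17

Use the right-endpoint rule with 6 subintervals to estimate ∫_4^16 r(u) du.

-144

Δu = 2.
Sum = 2·[(-7) + (-9) + (-11) + (-13) + (-15) + (-17)] = -144.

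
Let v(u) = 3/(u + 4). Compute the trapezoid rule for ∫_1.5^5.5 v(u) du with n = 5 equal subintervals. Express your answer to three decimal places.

1.643

Δu = (5.5 − 1.5)/5 = 0.8.
v(1.5) = 6/11, v(2.3) = 10/21, v(3.1) = 30/71, v(3.9) = 30/79, v(4.7) = 10/29, v(5.5) = 6/19.
T_5 = (Δu/2)·[v(u_0) + 2v(u_1) + ... + 2v(u_{4}) + v(u_5)].
Sum ≈ 1.643.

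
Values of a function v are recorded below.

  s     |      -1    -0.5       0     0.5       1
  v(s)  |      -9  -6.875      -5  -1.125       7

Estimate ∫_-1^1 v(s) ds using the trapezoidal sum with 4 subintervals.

Δs = 0.5.
T_4 = (0.5/2)·[(-9) + 2·(-6.875) + 2·(-5) + 2·(-1.125) + 7] = -7.

-7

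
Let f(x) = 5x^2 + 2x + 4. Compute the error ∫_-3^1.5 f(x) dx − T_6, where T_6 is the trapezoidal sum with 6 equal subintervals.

Exact integral: ∫_-3^1.5 f(x) dx = 61.875.
T_6 = 63.984375.
Error = 61.875 − 63.984375 = -2.109375.

-2.109375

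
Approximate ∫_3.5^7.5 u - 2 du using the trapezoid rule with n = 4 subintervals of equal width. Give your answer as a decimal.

14

Δu = (7.5 − 3.5)/4 = 1.
f(3.5) = 1.5, f(4.5) = 2.5, f(5.5) = 3.5, f(6.5) = 4.5, f(7.5) = 5.5.
T_4 = (Δu/2)·[f(u_0) + 2f(u_1) + 2f(u_2) + 2f(u_3) + f(u_4)].
Sum = 14.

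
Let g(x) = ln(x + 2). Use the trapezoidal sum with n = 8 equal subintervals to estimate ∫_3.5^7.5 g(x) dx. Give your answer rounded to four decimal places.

Δx = (7.5 − 3.5)/8 = 0.5.
g(3.5) ≈ 1.7047, g(4) ≈ 1.7918, g(4.5) ≈ 1.8718, g(5) ≈ 1.9459, g(5.5) ≈ 2.0149, g(6) ≈ 2.0794, g(6.5) ≈ 2.1401, g(7) ≈ 2.1972, g(7.5) ≈ 2.2513.
T_8 = (Δx/2)·[g(x_0) + 2g(x_1) + ... + 2g(x_{7}) + g(x_8)].
Sum ≈ 8.0096.

8.0096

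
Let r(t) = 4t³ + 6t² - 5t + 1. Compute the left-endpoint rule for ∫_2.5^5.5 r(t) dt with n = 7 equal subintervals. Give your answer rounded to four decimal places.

968.6020

Δt = (5.5 − 2.5)/7 = 3/7.
Left endpoints: 2.5, 41/14, 47/14, 53/14, 59/14, 65/14, 71/14.
r(2.5) = 88.5, r(41/14) = 94863/686, r(47/14) = 139383/686, r(53/14) = 195567/686, r(59/14) = 264711/686, r(65/14) = 348111/686, r(71/14) = 447063/686.
Sum = Δt · [r(2.5) + r(41/14) + r(47/14) + ...].
Sum ≈ 968.6020.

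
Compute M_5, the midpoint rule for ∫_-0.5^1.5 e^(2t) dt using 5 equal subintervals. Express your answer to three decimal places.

9.601

Δt = (1.5 − (-0.5))/5 = 0.4.
Midpoints: -0.3, 0.1, 0.5, 0.9, 1.3.
f(-0.3) ≈ 0.549, f(0.1) ≈ 1.221, f(0.5) ≈ 2.718, f(0.9) ≈ 6.050, f(1.3) ≈ 13.464.
Sum = Δt · [f(-0.3) + f(0.1) + f(0.5) + f(0.9) + f(1.3)].
Sum ≈ 9.601.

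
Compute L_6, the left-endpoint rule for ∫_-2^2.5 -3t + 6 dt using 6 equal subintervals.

Δt = (2.5 − (-2))/6 = 0.75.
Left endpoints: -2, -1.25, -0.5, 0.25, 1, 1.75.
f(-2) = 12, f(-1.25) = 9.75, f(-0.5) = 7.5, f(0.25) = 5.25, f(1) = 3, f(1.75) = 0.75.
Sum = Δt · [f(-2) + f(-1.25) + f(-0.5) + ...].
Sum = 28.6875.

28.6875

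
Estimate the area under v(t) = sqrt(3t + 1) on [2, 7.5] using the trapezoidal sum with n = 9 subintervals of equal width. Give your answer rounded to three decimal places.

Δt = (7.5 − 2)/9 = 11/18.
v(2) ≈ 2.646, v(47/18) ≈ 2.972, v(29/9) ≈ 3.266, v(23/6) ≈ 3.536, v(40/9) ≈ 3.786, v(91/18) ≈ 4.021, v(17/3) ≈ 4.243, v(113/18) ≈ 4.453, v(62/9) ≈ 4.655, v(7.5) ≈ 4.848.
T_9 = (Δt/2)·[v(t_0) + 2v(t_1) + ... + 2v(t_{8}) + v(t_9)].
Sum ≈ 21.192.

21.192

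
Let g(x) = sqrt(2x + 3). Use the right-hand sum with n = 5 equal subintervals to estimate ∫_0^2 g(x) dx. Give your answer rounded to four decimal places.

Δx = (2 − 0)/5 = 0.4.
Right endpoints: 0.4, 0.8, 1.2, 1.6, 2.
g(0.4) ≈ 1.9494, g(0.8) ≈ 2.1448, g(1.2) ≈ 2.3238, g(1.6) ≈ 2.4900, g(2) ≈ 2.6458.
Sum = Δx · [g(0.4) + g(0.8) + g(1.2) + g(1.6) + g(2)].
Sum ≈ 4.6215.

4.6215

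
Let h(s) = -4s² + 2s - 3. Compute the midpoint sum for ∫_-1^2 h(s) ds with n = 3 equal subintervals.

Δs = (2 − (-1))/3 = 1.
Midpoints: -0.5, 0.5, 1.5.
h(-0.5) = -5, h(0.5) = -3, h(1.5) = -9.
Sum = Δs · [h(-0.5) + h(0.5) + h(1.5)].
Sum = -17.

-17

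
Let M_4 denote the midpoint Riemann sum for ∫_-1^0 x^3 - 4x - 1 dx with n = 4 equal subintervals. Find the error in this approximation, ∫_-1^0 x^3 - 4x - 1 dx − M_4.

-0.0078125

Exact integral: ∫_-1^0 f(x) dx = 0.75.
M_4 = 0.7578125.
Error = 0.75 − 0.7578125 = -0.0078125.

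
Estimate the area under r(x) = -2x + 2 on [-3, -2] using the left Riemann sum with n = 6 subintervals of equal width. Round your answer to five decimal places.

Δx = (-2 − (-3))/6 = 1/6.
Left endpoints: -3, -17/6, -8/3, -2.5, -7/3, -13/6.
r(-3) = 8, r(-17/6) = 23/3, r(-8/3) = 22/3, r(-2.5) = 7, r(-7/3) = 20/3, r(-13/6) = 19/3.
Sum = Δx · [r(-3) + r(-17/6) + r(-8/3) + ...].
Sum ≈ 7.16667.

7.16667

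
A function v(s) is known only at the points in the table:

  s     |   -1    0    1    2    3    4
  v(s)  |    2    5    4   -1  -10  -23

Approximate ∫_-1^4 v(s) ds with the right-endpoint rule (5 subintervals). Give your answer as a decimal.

-25

Δs = 1.
Sum = 1·[5 + 4 + (-1) + (-10) + (-23)] = -25.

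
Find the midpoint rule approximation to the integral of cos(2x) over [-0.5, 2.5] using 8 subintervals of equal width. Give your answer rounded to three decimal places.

Δx = (2.5 − (-0.5))/8 = 0.375.
Midpoints: -0.3125, 0.0625, 0.4375, 0.8125, 1.1875, 1.5625, 1.9375, 2.3125.
f(-0.3125) ≈ 0.811, f(0.0625) ≈ 0.992, f(0.4375) ≈ 0.641, f(0.8125) ≈ -0.054, f(1.1875) ≈ -0.720, f(1.5625) ≈ -1.000, f(1.9375) ≈ -0.743, f(2.3125) ≈ -0.087.
Sum = Δx · [f(-0.3125) + f(0.0625) + f(0.4375) + ...].
Sum ≈ -0.060.

-0.060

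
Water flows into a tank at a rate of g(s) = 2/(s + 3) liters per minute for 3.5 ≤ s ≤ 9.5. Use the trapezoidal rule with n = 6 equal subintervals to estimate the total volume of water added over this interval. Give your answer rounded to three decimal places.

Δs = (9.5 − 3.5)/6 = 1.
g(3.5) = 4/13, g(4.5) = 4/15, g(5.5) = 4/17, g(6.5) = 4/19, g(7.5) = 4/21, g(8.5) = 4/23, g(9.5) = 0.16.
T_6 = (Δs/2)·[g(s_0) + 2g(s_1) + ... + 2g(s_{5}) + g(s_6)].
Sum ≈ 1.311.

1.311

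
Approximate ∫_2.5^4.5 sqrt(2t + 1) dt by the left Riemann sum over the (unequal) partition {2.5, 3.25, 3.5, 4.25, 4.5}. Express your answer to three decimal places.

Subinterval widths: 0.75, 0.25, 0.75, 0.25.
Left endpoints: 2.5, 3.25, 3.5, 4.25.
f(2.5) ≈ 2.449, f(3.25) ≈ 2.739, f(3.5) ≈ 2.828, f(4.25) ≈ 3.082.
Sum = Σ Δt_i · f(t_i).
Sum ≈ 5.414.

5.414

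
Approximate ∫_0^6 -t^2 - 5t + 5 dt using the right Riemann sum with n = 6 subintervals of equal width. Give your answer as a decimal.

Δt = (6 − 0)/6 = 1.
Right endpoints: 1, 2, 3, 4, 5, 6.
f(1) = -1, f(2) = -9, f(3) = -19, f(4) = -31, f(5) = -45, f(6) = -61.
Sum = Δt · [f(1) + f(2) + f(3) + ...].
Sum = -166.

-166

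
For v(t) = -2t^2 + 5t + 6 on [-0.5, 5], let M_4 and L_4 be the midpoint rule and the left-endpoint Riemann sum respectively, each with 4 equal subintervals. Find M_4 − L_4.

M_4 = 13.19140625.
L_4 = 23.1171875.
M_4 − L_4 = -9.92578125.

-9.92578125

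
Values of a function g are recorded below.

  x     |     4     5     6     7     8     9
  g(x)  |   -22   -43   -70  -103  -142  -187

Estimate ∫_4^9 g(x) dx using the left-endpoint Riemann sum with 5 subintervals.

-380

Δx = 1.
Sum = 1·[(-22) + (-43) + (-70) + (-103) + (-142)] = -380.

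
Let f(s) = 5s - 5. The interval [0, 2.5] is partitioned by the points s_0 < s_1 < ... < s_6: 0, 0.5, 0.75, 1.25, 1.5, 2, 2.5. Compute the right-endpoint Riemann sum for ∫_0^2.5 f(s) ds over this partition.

5.9375

Subinterval widths: 0.5, 0.25, 0.5, 0.25, 0.5, 0.5.
Right endpoints: 0.5, 0.75, 1.25, 1.5, 2, 2.5.
f(0.5) = -2.5, f(0.75) = -1.25, f(1.25) = 1.25, f(1.5) = 2.5, f(2) = 5, f(2.5) = 7.5.
Sum = Σ Δs_i · f(s_i).
Sum = 5.9375.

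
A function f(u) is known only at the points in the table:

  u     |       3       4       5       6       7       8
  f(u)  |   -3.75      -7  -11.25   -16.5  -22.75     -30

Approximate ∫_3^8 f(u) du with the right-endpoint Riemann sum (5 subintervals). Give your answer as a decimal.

Δu = 1.
Sum = 1·[(-7) + (-11.25) + (-16.5) + (-22.75) + (-30)] = -87.5.

-87.5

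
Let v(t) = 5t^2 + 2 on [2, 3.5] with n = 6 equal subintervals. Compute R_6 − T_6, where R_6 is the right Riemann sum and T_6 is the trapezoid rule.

5.15625

R_6 = 66.359375.
T_6 = 61.203125.
R_6 − T_6 = 5.15625.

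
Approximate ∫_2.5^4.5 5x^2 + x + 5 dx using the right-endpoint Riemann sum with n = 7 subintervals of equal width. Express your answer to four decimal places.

153.2551

Δx = (4.5 − 2.5)/7 = 2/7.
Right endpoints: 39/14, 43/14, 47/14, 51/14, 55/14, 59/14, 4.5.
f(39/14) = 9131/196, f(43/14) = 10827/196, f(47/14) = 12683/196, f(51/14) = 14699/196, f(55/14) = 16875/196, f(59/14) = 19211/196, f(4.5) = 110.75.
Sum = Δx · [f(39/14) + f(43/14) + f(47/14) + ...].
Sum ≈ 153.2551.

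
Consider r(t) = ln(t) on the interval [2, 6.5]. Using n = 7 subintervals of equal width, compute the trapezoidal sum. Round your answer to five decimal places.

Δt = (6.5 − 2)/7 = 9/14.
r(2) ≈ 0.69315, r(37/14) ≈ 0.97186, r(23/7) ≈ 1.18958, r(55/14) ≈ 1.36828, r(32/7) ≈ 1.51983, r(73/14) ≈ 1.65140, r(41/7) ≈ 1.76766, r(6.5) ≈ 1.87180.
T_7 = (Δt/2)·[r(t_0) + 2r(t_1) + ... + 2r(t_{6}) + r(t_7)].
Sum ≈ 6.26855.

6.26855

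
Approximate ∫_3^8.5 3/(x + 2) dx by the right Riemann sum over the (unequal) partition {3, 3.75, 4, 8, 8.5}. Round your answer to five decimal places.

1.85916

Subinterval widths: 0.75, 0.25, 4, 0.5.
Right endpoints: 3.75, 4, 8, 8.5.
f(3.75) = 12/23, f(4) = 0.5, f(8) = 0.3, f(8.5) = 2/7.
Sum = Σ Δx_i · f(x_i).
Sum ≈ 1.85916.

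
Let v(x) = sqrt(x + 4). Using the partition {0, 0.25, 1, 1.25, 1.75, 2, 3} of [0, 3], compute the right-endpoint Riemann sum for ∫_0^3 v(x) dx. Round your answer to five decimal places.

7.22234

Subinterval widths: 0.25, 0.75, 0.25, 0.5, 0.25, 1.
Right endpoints: 0.25, 1, 1.25, 1.75, 2, 3.
v(0.25) ≈ 2.06155, v(1) ≈ 2.23607, v(1.25) ≈ 2.29129, v(1.75) ≈ 2.39792, v(2) ≈ 2.44949, v(3) ≈ 2.64575.
Sum = Σ Δx_i · v(x_i).
Sum ≈ 7.22234.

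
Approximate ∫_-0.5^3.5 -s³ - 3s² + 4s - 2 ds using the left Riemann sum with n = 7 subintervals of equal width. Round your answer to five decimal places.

Δs = (3.5 − (-0.5))/7 = 4/7.
Left endpoints: -0.5, 1/14, 9/14, 17/14, 25/14, 33/14, 41/14.
f(-0.5) = -4.625, f(1/14) = -4747/2744, f(9/14) = -2563/2744, f(17/14) = -9211/2744, f(25/14) = -27763/2744, f(33/14) = -61291/2744, f(41/14) = -112867/2744.
Sum = Δs · [f(-0.5) + f(1/14) + f(9/14) + ...].
Sum ≈ -48.13265.

-48.13265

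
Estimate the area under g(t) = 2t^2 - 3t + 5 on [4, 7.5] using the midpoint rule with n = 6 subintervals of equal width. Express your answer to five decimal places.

Δt = (7.5 − 4)/6 = 7/12.
Midpoints: 103/24, 4.875, 131/24, 145/24, 6.625, 173/24.
g(103/24) = 8341/288, g(4.875) = 37.90625, g(131/24) = 13885/288, g(145/24) = 17245/288, g(6.625) = 72.90625, g(173/24) = 25141/288.
Sum = Δt · [g(103/24) + g(4.875) + g(131/24) + ...].
Sum ≈ 195.50984.

195.50984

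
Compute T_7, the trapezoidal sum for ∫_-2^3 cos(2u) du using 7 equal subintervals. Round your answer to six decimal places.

-0.426845

Δu = (3 − (-2))/7 = 5/7.
f(-2) ≈ -0.653644, f(-9/7) ≈ -0.841812, f(-4/7) ≈ 0.414997, f(1/7) ≈ 0.959461, f(6/7) ≈ -0.142998, f(11/7) ≈ -0.999999, f(16/7) ≈ -0.140494, f(3) ≈ 0.960170.
T_7 = (Δu/2)·[f(u_0) + 2f(u_1) + ... + 2f(u_{6}) + f(u_7)].
Sum ≈ -0.426845.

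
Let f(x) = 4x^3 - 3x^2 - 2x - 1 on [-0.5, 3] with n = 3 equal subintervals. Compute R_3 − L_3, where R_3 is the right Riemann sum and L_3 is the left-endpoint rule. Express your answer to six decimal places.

R_3 ≈ 94.98611111.
L_3 ≈ 7.19444444.
R_3 − L_3 ≈ 87.791667.

87.791667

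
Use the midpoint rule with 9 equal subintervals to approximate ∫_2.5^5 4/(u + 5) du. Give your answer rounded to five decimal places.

1.15063

Δu = (5 − 2.5)/9 = 5/18.
Midpoints: 95/36, 35/12, 115/36, 125/36, 3.75, 145/36, 155/36, 55/12, 175/36.
f(95/36) = 144/275, f(35/12) = 48/95, f(115/36) = 144/295, f(125/36) = 144/305, f(3.75) = 16/35, f(145/36) = 144/325, f(155/36) = 144/335, f(55/12) = 48/115, f(175/36) = 144/355.
Sum = Δu · [f(95/36) + f(35/12) + f(115/36) + ...].
Sum ≈ 1.15063.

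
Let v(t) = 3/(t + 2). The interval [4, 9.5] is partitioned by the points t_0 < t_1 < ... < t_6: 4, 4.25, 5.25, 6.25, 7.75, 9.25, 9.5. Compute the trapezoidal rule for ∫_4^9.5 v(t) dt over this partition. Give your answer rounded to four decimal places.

Subinterval widths: 0.25, 1, 1, 1.5, 1.5, 0.25.
v(4) = 0.5, v(4.25) = 0.48, v(5.25) = 12/29, v(6.25) = 4/11, v(7.75) = 4/13, v(9.25) = 4/15, v(9.5) = 6/23.
On each subinterval the trapezoid contributes (Δt_i/2)·[v(t_{i-1}) + v(t_i)].
Sum ≈ 1.9583.

1.9583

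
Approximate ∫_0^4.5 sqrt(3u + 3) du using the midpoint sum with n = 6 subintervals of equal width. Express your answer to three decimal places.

13.751

Δu = (4.5 − 0)/6 = 0.75.
Midpoints: 0.375, 1.125, 1.875, 2.625, 3.375, 4.125.
f(0.375) ≈ 2.031, f(1.125) ≈ 2.525, f(1.875) ≈ 2.937, f(2.625) ≈ 3.298, f(3.375) ≈ 3.623, f(4.125) ≈ 3.921.
Sum = Δu · [f(0.375) + f(1.125) + f(1.875) + ...].
Sum ≈ 13.751.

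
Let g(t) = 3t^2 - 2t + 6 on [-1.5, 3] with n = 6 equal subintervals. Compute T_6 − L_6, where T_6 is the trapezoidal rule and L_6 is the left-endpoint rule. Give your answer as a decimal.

T_6 = 51.890625.
L_6 = 47.671875.
T_6 − L_6 = 4.21875.

4.21875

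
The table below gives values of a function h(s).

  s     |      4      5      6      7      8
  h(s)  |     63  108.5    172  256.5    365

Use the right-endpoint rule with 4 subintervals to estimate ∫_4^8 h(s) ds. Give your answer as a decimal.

Δs = 1.
Sum = 1·[108.5 + 172 + 256.5 + 365] = 902.

902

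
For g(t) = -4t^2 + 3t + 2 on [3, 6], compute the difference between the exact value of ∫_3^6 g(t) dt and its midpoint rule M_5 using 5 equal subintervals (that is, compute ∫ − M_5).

Exact integral: ∫_3^6 g(t) dt = -205.5.
M_5 = -205.14.
Error = -205.5 − (-205.14) = -0.36.

-0.36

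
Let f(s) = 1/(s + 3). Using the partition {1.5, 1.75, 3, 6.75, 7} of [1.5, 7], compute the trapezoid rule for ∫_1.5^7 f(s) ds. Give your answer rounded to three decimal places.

Subinterval widths: 0.25, 1.25, 3.75, 0.25.
f(1.5) = 2/9, f(1.75) = 4/19, f(3) = 1/6, f(6.75) = 4/39, f(7) = 0.1.
On each subinterval the trapezoid contributes (Δs_i/2)·[f(s_{i-1}) + f(s_i)].
Sum ≈ 0.820.

0.820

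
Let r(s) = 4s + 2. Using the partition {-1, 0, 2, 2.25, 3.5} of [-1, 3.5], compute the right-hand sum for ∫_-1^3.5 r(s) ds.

Subinterval widths: 1, 2, 0.25, 1.25.
Right endpoints: 0, 2, 2.25, 3.5.
r(0) = 2, r(2) = 10, r(2.25) = 11, r(3.5) = 16.
Sum = Σ Δs_i · r(s_i).
Sum = 44.75.

44.75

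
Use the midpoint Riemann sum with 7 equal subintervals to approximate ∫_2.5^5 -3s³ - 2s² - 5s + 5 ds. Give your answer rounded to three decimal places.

-545.795

Δs = (5 − 2.5)/7 = 5/14.
Midpoints: 75/28, 85/28, 95/28, 3.75, 115/28, 125/28, 135/28.
f(75/28) = -1764865/21952, f(85/28) = -2470415/21952, f(95/28) = -3340165/21952, f(3.75) = -200.078125, f(115/28) = -5644265/21952, f(125/28) = -7114615/21952, f(135/28) = -8821165/21952.
Sum = Δs · [f(75/28) + f(85/28) + f(95/28) + ...].
Sum ≈ -545.795.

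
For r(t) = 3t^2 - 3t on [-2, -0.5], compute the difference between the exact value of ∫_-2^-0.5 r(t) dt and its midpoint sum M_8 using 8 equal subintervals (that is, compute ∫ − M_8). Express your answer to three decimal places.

0.013

Exact integral: ∫_-2^-0.5 r(t) dt = 13.5.
M_8 ≈ 13.48682.
Error ≈ 13.5 − 13.48682 ≈ 0.013.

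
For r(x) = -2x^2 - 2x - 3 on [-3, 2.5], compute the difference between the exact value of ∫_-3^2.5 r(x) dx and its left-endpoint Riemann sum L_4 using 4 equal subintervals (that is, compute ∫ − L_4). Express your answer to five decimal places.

Exact integral: ∫_-3^2.5 r(x) dx ≈ -42.1666667.
L_4 = -41.8515625.
Error ≈ -42.1666667 − (-41.8515625) ≈ -0.31510.

-0.31510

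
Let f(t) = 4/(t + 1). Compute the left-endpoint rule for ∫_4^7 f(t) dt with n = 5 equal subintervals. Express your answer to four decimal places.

Δt = (7 − 4)/5 = 0.6.
Left endpoints: 4, 4.6, 5.2, 5.8, 6.4.
f(4) = 0.8, f(4.6) = 5/7, f(5.2) = 20/31, f(5.8) = 10/17, f(6.4) = 20/37.
Sum = Δt · [f(4) + f(4.6) + f(5.2) + f(5.8) + f(6.4)].
Sum ≈ 1.9729.

1.9729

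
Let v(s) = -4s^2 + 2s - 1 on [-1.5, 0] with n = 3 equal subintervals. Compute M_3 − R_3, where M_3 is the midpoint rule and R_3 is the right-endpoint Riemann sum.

-2.625

M_3 = -8.125.
R_3 = -5.5.
M_3 − R_3 = -2.625.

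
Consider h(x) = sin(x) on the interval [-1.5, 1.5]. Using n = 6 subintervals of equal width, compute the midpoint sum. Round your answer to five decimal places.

0.00000

Δx = (1.5 − (-1.5))/6 = 0.5.
Midpoints: -1.25, -0.75, -0.25, 0.25, 0.75, 1.25.
h(-1.25) ≈ -0.94898, h(-0.75) ≈ -0.68164, h(-0.25) ≈ -0.24740, h(0.25) ≈ 0.24740, h(0.75) ≈ 0.68164, h(1.25) ≈ 0.94898.
Sum = Δx · [h(-1.25) + h(-0.75) + h(-0.25) + ...].
Sum ≈ 0.00000.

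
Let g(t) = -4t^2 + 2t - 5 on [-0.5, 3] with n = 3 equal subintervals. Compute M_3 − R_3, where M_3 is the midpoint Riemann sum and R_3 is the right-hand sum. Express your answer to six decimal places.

21.097222

M_3 ≈ -43.32870370.
R_3 ≈ -64.42592593.
M_3 − R_3 ≈ 21.097222.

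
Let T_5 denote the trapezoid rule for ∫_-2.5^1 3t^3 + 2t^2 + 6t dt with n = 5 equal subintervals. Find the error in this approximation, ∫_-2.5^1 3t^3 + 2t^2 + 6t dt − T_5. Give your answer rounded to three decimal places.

1.358

Exact integral: ∫_-2.5^1 f(t) dt ≈ -33.21354.
T_5 = -34.57125.
Error ≈ -33.21354 − (-34.57125) ≈ 1.358.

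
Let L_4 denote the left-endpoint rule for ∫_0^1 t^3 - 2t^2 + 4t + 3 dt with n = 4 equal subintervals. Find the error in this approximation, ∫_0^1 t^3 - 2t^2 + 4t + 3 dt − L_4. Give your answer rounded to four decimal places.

Exact integral: ∫_0^1 f(t) dt ≈ 4.583333.
L_4 = 4.203125.
Error ≈ 4.583333 − 4.203125 ≈ 0.3802.

0.3802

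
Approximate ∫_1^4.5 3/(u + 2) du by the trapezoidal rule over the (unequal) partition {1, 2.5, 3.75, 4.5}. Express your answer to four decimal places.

2.3615

Subinterval widths: 1.5, 1.25, 0.75.
f(1) = 1, f(2.5) = 2/3, f(3.75) = 12/23, f(4.5) = 6/13.
On each subinterval the trapezoid contributes (Δu_i/2)·[f(u_{i-1}) + f(u_i)].
Sum ≈ 2.3615.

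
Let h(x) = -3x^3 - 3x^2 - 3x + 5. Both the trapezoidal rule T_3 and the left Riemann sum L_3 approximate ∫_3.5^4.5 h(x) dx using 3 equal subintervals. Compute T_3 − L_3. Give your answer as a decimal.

T_3 ≈ -250.9722222.
L_3 ≈ -222.3472222.
T_3 − L_3 = -28.625.

-28.625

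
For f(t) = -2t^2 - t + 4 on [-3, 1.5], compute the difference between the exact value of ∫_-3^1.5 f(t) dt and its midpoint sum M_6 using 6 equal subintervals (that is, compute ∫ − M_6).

-0.421875

Exact integral: ∫_-3^1.5 f(t) dt = 1.125.
M_6 = 1.546875.
Error = 1.125 − 1.546875 = -0.421875.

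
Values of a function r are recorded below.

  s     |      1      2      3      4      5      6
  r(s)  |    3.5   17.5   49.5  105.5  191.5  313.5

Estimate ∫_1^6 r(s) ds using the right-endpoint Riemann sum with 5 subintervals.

Δs = 1.
Sum = 1·[17.5 + 49.5 + 105.5 + 191.5 + 313.5] = 677.5.

677.5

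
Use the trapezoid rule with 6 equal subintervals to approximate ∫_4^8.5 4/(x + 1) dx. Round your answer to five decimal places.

Δx = (8.5 − 4)/6 = 0.75.
f(4) = 0.8, f(4.75) = 16/23, f(5.5) = 8/13, f(6.25) = 16/29, f(7) = 0.5, f(7.75) = 16/35, f(8.5) = 8/19.
T_6 = (Δx/2)·[f(x_0) + 2f(x_1) + ... + 2f(x_{5}) + f(x_6)].
Sum ≈ 2.57282.

2.57282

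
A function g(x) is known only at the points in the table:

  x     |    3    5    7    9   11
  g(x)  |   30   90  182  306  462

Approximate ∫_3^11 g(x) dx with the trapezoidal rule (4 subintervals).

Δx = 2.
T_4 = (2/2)·[30 + 2·90 + 2·182 + 2·306 + 462] = 1648.

1648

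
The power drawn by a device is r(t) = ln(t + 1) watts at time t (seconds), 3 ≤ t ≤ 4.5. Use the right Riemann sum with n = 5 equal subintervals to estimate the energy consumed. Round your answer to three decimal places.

Δt = (4.5 − 3)/5 = 0.3.
Right endpoints: 3.3, 3.6, 3.9, 4.2, 4.5.
r(3.3) ≈ 1.459, r(3.6) ≈ 1.526, r(3.9) ≈ 1.589, r(4.2) ≈ 1.649, r(4.5) ≈ 1.705.
Sum = Δt · [r(3.3) + r(3.6) + r(3.9) + r(4.2) + r(4.5)].
Sum ≈ 2.378.

2.378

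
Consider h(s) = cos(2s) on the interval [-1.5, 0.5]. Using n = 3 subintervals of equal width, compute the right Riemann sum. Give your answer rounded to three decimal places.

0.926

Δs = (0.5 − (-1.5))/3 = 2/3.
Right endpoints: -5/6, -1/6, 0.5.
h(-5/6) ≈ -0.096, h(-1/6) ≈ 0.945, h(0.5) ≈ 0.540.
Sum = Δs · [h(-5/6) + h(-1/6) + h(0.5)].
Sum ≈ 0.926.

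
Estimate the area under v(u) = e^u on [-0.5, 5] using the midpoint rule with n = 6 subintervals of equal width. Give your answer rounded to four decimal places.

142.7558

Δu = (5 − (-0.5))/6 = 11/12.
Midpoints: -1/24, 0.875, 43/24, 65/24, 3.625, 109/24.
v(-1/24) ≈ 0.9592, v(0.875) ≈ 2.3989, v(43/24) ≈ 5.9994, v(65/24) ≈ 15.0042, v(3.625) ≈ 37.5247, v(109/24) ≈ 93.8471.
Sum = Δu · [v(-1/24) + v(0.875) + v(43/24) + ...].
Sum ≈ 142.7558.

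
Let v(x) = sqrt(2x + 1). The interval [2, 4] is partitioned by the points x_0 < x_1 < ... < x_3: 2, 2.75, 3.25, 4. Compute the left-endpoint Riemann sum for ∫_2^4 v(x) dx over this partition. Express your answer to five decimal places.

5.00577

Subinterval widths: 0.75, 0.5, 0.75.
Left endpoints: 2, 2.75, 3.25.
v(2) ≈ 2.23607, v(2.75) ≈ 2.54951, v(3.25) ≈ 2.73861.
Sum = Σ Δx_i · v(x_i).
Sum ≈ 5.00577.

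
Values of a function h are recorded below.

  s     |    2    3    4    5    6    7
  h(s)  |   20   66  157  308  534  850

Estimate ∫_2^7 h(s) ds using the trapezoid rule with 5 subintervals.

Δs = 1.
T_5 = (1/2)·[20 + 2·66 + 2·157 + 2·308 + 2·534 + 850] = 1500.

1500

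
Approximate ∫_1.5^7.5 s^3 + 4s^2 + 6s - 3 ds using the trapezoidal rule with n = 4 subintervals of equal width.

1531.125

Δs = (7.5 − 1.5)/4 = 1.5.
f(1.5) = 18.375, f(3) = 78, f(4.5) = 196.125, f(6) = 393, f(7.5) = 688.875.
T_4 = (Δs/2)·[f(s_0) + 2f(s_1) + 2f(s_2) + 2f(s_3) + f(s_4)].
Sum = 1531.125.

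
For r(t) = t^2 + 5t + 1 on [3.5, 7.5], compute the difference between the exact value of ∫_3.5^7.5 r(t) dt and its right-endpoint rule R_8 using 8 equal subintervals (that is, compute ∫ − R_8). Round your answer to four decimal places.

-16.1667

Exact integral: ∫_3.5^7.5 r(t) dt ≈ 240.333333.
R_8 = 256.5.
Error ≈ 240.333333 − 256.5 ≈ -16.1667.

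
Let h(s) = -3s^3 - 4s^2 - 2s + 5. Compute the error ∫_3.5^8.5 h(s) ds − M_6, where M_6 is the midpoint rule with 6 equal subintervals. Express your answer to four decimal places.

-16.7824

Exact integral: ∫_3.5^8.5 h(s) ds ≈ -4599.166667.
M_6 ≈ -4582.384259.
Error ≈ -4599.166667 − (-4582.384259) ≈ -16.7824.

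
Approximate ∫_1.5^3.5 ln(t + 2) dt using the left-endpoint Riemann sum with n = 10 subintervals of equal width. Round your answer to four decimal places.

2.9459

Δt = (3.5 − 1.5)/10 = 0.2.
Left endpoints: 1.5, 1.7, 1.9, 2.1, 2.3, 2.5, 2.7, 2.9, 3.1, 3.3.
f(1.5) ≈ 1.2528, f(1.7) ≈ 1.3083, f(1.9) ≈ 1.3610, f(2.1) ≈ 1.4110, f(2.3) ≈ 1.4586, f(2.5) ≈ 1.5041, f(2.7) ≈ 1.5476, f(2.9) ≈ 1.5892, f(3.1) ≈ 1.6292, f(3.3) ≈ 1.6677.
Sum = Δt · [f(1.5) + f(1.7) + f(1.9) + ...].
Sum ≈ 2.9459.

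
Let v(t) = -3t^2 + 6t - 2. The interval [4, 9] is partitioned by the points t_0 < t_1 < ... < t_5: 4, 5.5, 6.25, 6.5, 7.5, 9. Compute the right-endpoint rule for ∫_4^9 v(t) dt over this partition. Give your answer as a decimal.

Subinterval widths: 1.5, 0.75, 0.25, 1, 1.5.
Right endpoints: 5.5, 6.25, 6.5, 7.5, 9.
v(5.5) = -59.75, v(6.25) = -81.6875, v(6.5) = -89.75, v(7.5) = -125.75, v(9) = -191.
Sum = Σ Δt_i · v(t_i).
Sum = -585.578125.

-585.578125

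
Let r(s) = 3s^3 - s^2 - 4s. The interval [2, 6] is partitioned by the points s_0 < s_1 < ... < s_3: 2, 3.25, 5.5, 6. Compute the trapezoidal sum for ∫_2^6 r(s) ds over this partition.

Subinterval widths: 1.25, 2.25, 0.5.
r(2) = 12, r(3.25) = 79.421875, r(5.5) = 446.875, r(6) = 588.
On each subinterval the trapezoid contributes (Δs_i/2)·[r(s_{i-1}) + r(s_i)].
Sum = 907.94140625.

907.94140625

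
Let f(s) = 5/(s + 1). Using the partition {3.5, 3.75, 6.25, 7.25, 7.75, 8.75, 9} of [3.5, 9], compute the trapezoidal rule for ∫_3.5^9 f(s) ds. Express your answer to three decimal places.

Subinterval widths: 0.25, 2.5, 1, 0.5, 1, 0.25.
f(3.5) = 10/9, f(3.75) = 20/19, f(6.25) = 20/29, f(7.25) = 20/33, f(7.75) = 4/7, f(8.75) = 20/39, f(9) = 0.5.
On each subinterval the trapezoid contributes (Δs_i/2)·[f(s_{i-1}) + f(s_i)].
Sum ≈ 4.059.

4.059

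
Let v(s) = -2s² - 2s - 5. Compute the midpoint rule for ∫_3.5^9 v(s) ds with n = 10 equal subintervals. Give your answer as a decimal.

-553.389375

Δs = (9 − 3.5)/10 = 0.55.
Midpoints: 3.775, 4.325, 4.875, 5.425, 5.975, 6.525, 7.075, 7.625, 8.175, 8.725.
v(3.775) = -41.05125, v(4.325) = -51.06125, v(4.875) = -62.28125, v(5.425) = -74.71125, v(5.975) = -88.35125, v(6.525) = -103.20125, v(7.075) = -119.26125, v(7.625) = -136.53125, v(8.175) = -155.01125, v(8.725) = -174.70125.
Sum = Δs · [v(3.775) + v(4.325) + v(4.875) + ...].
Sum = -553.389375.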